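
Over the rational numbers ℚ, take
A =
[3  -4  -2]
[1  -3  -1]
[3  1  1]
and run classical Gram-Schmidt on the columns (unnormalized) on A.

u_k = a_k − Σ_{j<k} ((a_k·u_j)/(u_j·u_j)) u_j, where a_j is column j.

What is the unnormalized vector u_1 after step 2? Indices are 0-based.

Step 1: u_0 = a_0 = (3, 1, 3).
Step 2: u_1 = a_1 − (-12/19)·u_0 = (-40/19, -45/19, 55/19).

u_1 = (-40/19, -45/19, 55/19)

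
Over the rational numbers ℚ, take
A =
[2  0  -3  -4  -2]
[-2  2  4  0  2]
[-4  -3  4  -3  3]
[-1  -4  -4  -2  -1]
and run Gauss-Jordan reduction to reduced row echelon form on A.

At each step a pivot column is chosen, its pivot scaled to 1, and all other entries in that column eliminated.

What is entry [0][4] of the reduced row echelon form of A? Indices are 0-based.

M[0][4] = -31/107

pivot(0,0)=2: scale R0 → (1, 0, -3/2, -2, -1)
  clear (1,0): R1 −= (-2)R0 → (0, 2, 1, -4, 0)
  clear (2,0): R2 −= (-4)R0 → (0, -3, -2, -11, -1)
  clear (3,0): R3 −= (-1)R0 → (0, -4, -11/2, -4, -2)
pivot(1,1)=2: scale R1 → (0, 1, 1/2, -2, 0)
  clear (2,1): R2 −= (-3)R1 → (0, 0, -1/2, -17, -1)
  clear (3,1): R3 −= (-4)R1 → (0, 0, -7/2, -12, -2)
pivot(2,2)=-1/2: scale R2 → (0, 0, 1, 34, 2)
  clear (0,2): R0 −= (-3/2)R2 → (1, 0, 0, 49, 2)
  clear (1,2): R1 −= (1/2)R2 → (0, 1, 0, -19, -1)
  clear (3,2): R3 −= (-7/2)R2 → (0, 0, 0, 107, 5)
pivot(3,3)=107: scale R3 → (0, 0, 0, 1, 5/107)
  clear (0,3): R0 −= (49)R3 → (1, 0, 0, 0, -31/107)
  clear (1,3): R1 −= (-19)R3 → (0, 1, 0, 0, -12/107)
  clear (2,3): R2 −= (34)R3 → (0, 0, 1, 0, 44/107)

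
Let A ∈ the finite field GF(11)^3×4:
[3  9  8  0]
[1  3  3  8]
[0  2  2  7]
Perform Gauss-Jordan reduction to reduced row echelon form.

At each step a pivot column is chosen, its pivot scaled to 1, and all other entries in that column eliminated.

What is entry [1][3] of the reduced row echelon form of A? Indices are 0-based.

M[1][3] = 7

[1] R0 /= 3  ⇒  (1, 3, 10, 0)
     R1 -= 1·R0  ⇒  (0, 0, 4, 8)
[2] R1 <-> R2
[2] R1 /= 2  ⇒  (0, 1, 1, 9)
     R0 -= 3·R1  ⇒  (1, 0, 7, 6)
[3] R2 /= 4  ⇒  (0, 0, 1, 2)
     R0 -= 7·R2  ⇒  (1, 0, 0, 3)
     R1 -= 1·R2  ⇒  (0, 1, 0, 7)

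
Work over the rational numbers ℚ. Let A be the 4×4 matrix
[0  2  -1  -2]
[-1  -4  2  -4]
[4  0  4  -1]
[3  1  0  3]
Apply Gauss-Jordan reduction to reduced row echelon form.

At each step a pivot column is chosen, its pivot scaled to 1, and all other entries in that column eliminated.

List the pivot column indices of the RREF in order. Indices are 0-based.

[1] R0 <-> R1
[1] R0 /= -1  ⇒  (1, 4, -2, 4)
     R2 -= 4·R0  ⇒  (0, -16, 12, -17)
     R3 -= 3·R0  ⇒  (0, -11, 6, -9)
[2] R1 /= 2  ⇒  (0, 1, -1/2, -1)
     R0 -= 4·R1  ⇒  (1, 0, 0, 8)
     R2 -= -16·R1  ⇒  (0, 0, 4, -33)
     R3 -= -11·R1  ⇒  (0, 0, 1/2, -20)
[3] R2 /= 4  ⇒  (0, 0, 1, -33/4)
     R1 -= -1/2·R2  ⇒  (0, 1, 0, -41/8)
     R3 -= 1/2·R2  ⇒  (0, 0, 0, -127/8)
[4] R3 /= -127/8  ⇒  (0, 0, 0, 1)
     R0 -= 8·R3  ⇒  (1, 0, 0, 0)
     R1 -= -41/8·R3  ⇒  (0, 1, 0, 0)
     R2 -= -33/4·R3  ⇒  (0, 0, 1, 0)

pivot columns: 0, 1, 2, 3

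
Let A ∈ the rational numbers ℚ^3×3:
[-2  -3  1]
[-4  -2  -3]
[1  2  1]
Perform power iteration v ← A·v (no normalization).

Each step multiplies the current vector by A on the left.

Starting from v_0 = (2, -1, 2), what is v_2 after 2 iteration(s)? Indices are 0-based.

v_0 = (2, -1, 2).
v_1 = A·v_0 = (1, -12, 2).
v_2 = A·v_1 = (36, 14, -21).

v_2 = (36, 14, -21)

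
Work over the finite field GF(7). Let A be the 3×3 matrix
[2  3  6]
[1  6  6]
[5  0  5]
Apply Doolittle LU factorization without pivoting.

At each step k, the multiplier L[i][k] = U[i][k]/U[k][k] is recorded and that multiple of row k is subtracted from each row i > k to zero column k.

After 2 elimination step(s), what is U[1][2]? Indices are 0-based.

k=0: U[0][0]=2
  eliminate (1,0): mult=4, new row 1: (0, 1, 3); set L[1][0]=4
  eliminate (2,0): mult=6, new row 2: (0, 3, 4); set L[2][0]=6
k=1: U[1][1]=1
  eliminate (2,1): mult=3, new row 2: (0, 0, 2); set L[2][1]=3

U[1][2] = 3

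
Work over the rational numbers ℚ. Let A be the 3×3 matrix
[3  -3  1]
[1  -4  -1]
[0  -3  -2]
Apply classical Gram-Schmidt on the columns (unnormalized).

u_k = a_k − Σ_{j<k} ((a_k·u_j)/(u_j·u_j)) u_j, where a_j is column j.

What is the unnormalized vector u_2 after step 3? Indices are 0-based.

u_2 = (-2/19, 6/19, -6/19)

Step 1: u_0 = a_0 = (3, 1, 0).
Step 2: u_1 = a_1 − (-13/10)·u_0 = (9/10, -27/10, -3).
Step 3: u_2 = a_2 − (1/5)·u_0 − (32/57)·u_1 = (-2/19, 6/19, -6/19).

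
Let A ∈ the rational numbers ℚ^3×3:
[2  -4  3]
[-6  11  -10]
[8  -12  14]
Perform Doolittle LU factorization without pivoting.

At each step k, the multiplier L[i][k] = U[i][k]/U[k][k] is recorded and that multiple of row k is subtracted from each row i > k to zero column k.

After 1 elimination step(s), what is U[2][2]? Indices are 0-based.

[col 0] pivot 2
  R1 -= -3*R0 → (0, -1, -1)  (L[1][0] := -3)
  R2 -= 4*R0 → (0, 4, 2)  (L[2][0] := 4)

U[2][2] = 2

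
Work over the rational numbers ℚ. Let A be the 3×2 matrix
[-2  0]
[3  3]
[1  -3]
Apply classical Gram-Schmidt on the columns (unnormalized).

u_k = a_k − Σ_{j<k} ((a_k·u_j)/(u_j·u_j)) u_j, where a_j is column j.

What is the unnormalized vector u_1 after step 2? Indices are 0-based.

Step 1: u_0 = a_0 = (-2, 3, 1).
Step 2: u_1 = a_1 − (3/7)·u_0 = (6/7, 12/7, -24/7).

u_1 = (6/7, 12/7, -24/7)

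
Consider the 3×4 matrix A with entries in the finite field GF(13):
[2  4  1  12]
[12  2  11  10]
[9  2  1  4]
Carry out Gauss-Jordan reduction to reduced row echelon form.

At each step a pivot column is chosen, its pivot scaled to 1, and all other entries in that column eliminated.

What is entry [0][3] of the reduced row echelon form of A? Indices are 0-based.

M[0][3] = 6

pivot(0,0)=2: scale R0 → (1, 2, 7, 6)
  clear (1,0): R1 −= (12)R0 → (0, 4, 5, 3)
  clear (2,0): R2 −= (9)R0 → (0, 10, 3, 2)
pivot(1,1)=4: scale R1 → (0, 1, 11, 4)
  clear (0,1): R0 −= (2)R1 → (1, 0, 11, 11)
  clear (2,1): R2 −= (10)R1 → (0, 0, 10, 1)
pivot(2,2)=10: scale R2 → (0, 0, 1, 4)
  clear (0,2): R0 −= (11)R2 → (1, 0, 0, 6)
  clear (1,2): R1 −= (11)R2 → (0, 1, 0, 12)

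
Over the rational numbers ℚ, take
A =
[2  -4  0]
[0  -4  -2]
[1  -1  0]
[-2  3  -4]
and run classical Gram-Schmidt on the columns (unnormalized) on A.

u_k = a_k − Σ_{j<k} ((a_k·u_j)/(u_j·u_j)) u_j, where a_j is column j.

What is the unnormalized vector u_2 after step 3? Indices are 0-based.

u_2 = (-24/17, 10/51, -64/51, -104/51)

Step 1: u_0 = a_0 = (2, 0, 1, -2).
Step 2: u_1 = a_1 − (-5/3)·u_0 = (-2/3, -4, 2/3, -1/3).
Step 3: u_2 = a_2 − (8/9)·u_0 − (28/51)·u_1 = (-24/17, 10/51, -64/51, -104/51).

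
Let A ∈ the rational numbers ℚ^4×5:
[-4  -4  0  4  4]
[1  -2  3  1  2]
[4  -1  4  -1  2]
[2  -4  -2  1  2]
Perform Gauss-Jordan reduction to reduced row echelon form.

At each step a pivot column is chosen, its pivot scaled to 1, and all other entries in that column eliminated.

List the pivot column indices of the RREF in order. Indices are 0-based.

[1] R0 /= -4  ⇒  (1, 1, 0, -1, -1)
     R1 -= 1·R0  ⇒  (0, -3, 3, 2, 3)
     R2 -= 4·R0  ⇒  (0, -5, 4, 3, 6)
     R3 -= 2·R0  ⇒  (0, -6, -2, 3, 4)
[2] R1 /= -3  ⇒  (0, 1, -1, -2/3, -1)
     R0 -= 1·R1  ⇒  (1, 0, 1, -1/3, 0)
     R2 -= -5·R1  ⇒  (0, 0, -1, -1/3, 1)
     R3 -= -6·R1  ⇒  (0, 0, -8, -1, -2)
[3] R2 /= -1  ⇒  (0, 0, 1, 1/3, -1)
     R0 -= 1·R2  ⇒  (1, 0, 0, -2/3, 1)
     R1 -= -1·R2  ⇒  (0, 1, 0, -1/3, -2)
     R3 -= -8·R2  ⇒  (0, 0, 0, 5/3, -10)
[4] R3 /= 5/3  ⇒  (0, 0, 0, 1, -6)
     R0 -= -2/3·R3  ⇒  (1, 0, 0, 0, -3)
     R1 -= -1/3·R3  ⇒  (0, 1, 0, 0, -4)
     R2 -= 1/3·R3  ⇒  (0, 0, 1, 0, 1)

pivot columns: 0, 1, 2, 3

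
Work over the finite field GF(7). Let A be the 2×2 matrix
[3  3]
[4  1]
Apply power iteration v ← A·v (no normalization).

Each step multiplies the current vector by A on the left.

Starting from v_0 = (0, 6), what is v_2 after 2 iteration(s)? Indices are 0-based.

v_0 = (0, 6).
v_1 = A·v_0 = (4, 6).
v_2 = A·v_1 = (2, 1).

v_2 = (2, 1)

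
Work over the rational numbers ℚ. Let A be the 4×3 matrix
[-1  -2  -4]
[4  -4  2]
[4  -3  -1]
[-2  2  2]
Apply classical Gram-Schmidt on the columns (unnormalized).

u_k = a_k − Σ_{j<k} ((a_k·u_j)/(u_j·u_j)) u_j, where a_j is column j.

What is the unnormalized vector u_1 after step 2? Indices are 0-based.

Step 1: u_0 = a_0 = (-1, 4, 4, -2).
Step 2: u_1 = a_1 − (-30/37)·u_0 = (-104/37, -28/37, 9/37, 14/37).

u_1 = (-104/37, -28/37, 9/37, 14/37)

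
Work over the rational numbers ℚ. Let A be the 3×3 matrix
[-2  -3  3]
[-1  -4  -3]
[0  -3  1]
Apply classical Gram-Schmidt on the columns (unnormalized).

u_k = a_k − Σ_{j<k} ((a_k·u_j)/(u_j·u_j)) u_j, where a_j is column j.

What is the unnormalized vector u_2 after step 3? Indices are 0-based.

u_2 = (48/35, -96/35, 16/7)

Step 1: u_0 = a_0 = (-2, -1, 0).
Step 2: u_1 = a_1 − (2)·u_0 = (1, -2, -3).
Step 3: u_2 = a_2 − (-3/5)·u_0 − (3/7)·u_1 = (48/35, -96/35, 16/7).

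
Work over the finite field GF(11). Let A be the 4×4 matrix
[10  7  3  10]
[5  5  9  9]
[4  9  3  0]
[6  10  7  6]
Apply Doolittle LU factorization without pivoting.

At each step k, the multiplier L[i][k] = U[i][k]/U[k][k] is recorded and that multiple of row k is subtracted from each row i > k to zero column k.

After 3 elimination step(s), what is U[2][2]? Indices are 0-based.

k=0: U[0][0]=10
  eliminate (1,0): mult=6, new row 1: (0, 7, 2, 4); set L[1][0]=6
  eliminate (2,0): mult=7, new row 2: (0, 4, 4, 7); set L[2][0]=7
  eliminate (3,0): mult=5, new row 3: (0, 8, 3, 0); set L[3][0]=5
k=1: U[1][1]=7
  eliminate (2,1): mult=10, new row 2: (0, 0, 6, 0); set L[2][1]=10
  eliminate (3,1): mult=9, new row 3: (0, 0, 7, 8); set L[3][1]=9
k=2: U[2][2]=6
  eliminate (3,2): mult=3, new row 3: (0, 0, 0, 8); set L[3][2]=3

U[2][2] = 6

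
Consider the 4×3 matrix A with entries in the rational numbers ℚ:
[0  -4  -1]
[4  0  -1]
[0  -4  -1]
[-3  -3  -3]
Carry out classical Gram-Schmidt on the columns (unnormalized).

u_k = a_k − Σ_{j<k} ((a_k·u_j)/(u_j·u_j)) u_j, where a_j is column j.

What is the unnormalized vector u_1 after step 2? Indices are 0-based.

Step 1: u_0 = a_0 = (0, 4, 0, -3).
Step 2: u_1 = a_1 − (9/25)·u_0 = (-4, -36/25, -4, -48/25).

u_1 = (-4, -36/25, -4, -48/25)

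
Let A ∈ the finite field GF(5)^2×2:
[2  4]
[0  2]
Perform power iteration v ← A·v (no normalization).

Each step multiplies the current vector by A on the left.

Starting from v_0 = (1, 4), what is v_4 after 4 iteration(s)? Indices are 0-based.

v_0 = (1, 4).
v_1 = A·v_0 = (3, 3).
v_2 = A·v_1 = (3, 1).
v_3 = A·v_2 = (0, 2).
v_4 = A·v_3 = (3, 4).

v_4 = (3, 4)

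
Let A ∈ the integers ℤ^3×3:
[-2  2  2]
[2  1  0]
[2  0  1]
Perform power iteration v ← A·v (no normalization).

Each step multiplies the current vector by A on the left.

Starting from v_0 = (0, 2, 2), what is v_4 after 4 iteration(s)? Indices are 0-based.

v_0 = (0, 2, 2).
v_1 = A·v_0 = (8, 2, 2).
v_2 = A·v_1 = (-8, 18, 18).
v_3 = A·v_2 = (88, 2, 2).
v_4 = A·v_3 = (-168, 178, 178).

v_4 = (-168, 178, 178)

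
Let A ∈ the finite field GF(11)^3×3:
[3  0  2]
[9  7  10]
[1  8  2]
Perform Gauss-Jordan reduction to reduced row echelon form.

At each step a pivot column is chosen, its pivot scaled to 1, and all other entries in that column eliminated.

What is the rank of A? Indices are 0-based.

[1] R0 /= 3  ⇒  (1, 0, 8)
     R1 -= 9·R0  ⇒  (0, 7, 4)
     R2 -= 1·R0  ⇒  (0, 8, 5)
[2] R1 /= 7  ⇒  (0, 1, 10)
     R2 -= 8·R1  ⇒  (0, 0, 2)
[3] R2 /= 2  ⇒  (0, 0, 1)
     R0 -= 8·R2  ⇒  (1, 0, 0)
     R1 -= 10·R2  ⇒  (0, 1, 0)

rank = 3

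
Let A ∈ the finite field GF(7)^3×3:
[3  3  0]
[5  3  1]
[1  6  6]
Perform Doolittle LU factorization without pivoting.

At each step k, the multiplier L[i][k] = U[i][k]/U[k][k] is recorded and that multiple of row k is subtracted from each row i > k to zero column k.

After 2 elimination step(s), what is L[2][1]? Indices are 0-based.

L[2][1] = 1

Step 1: pivot at (0,0) is 3.
  row1 ← row1 − (4)·row0  ⇒  L[1][0]=4, U row1=(0, 5, 1)
  row2 ← row2 − (5)·row0  ⇒  L[2][0]=5, U row2=(0, 5, 6)
Step 2: pivot at (1,1) is 5.
  row2 ← row2 − (1)·row1  ⇒  L[2][1]=1, U row2=(0, 0, 5)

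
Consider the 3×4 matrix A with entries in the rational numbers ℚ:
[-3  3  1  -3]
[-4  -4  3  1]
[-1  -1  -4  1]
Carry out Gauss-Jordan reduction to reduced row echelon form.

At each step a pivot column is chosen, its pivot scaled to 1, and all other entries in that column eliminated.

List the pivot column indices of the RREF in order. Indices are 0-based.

[1] R0 /= -3  ⇒  (1, -1, -1/3, 1)
     R1 -= -4·R0  ⇒  (0, -8, 5/3, 5)
     R2 -= -1·R0  ⇒  (0, -2, -13/3, 2)
[2] R1 /= -8  ⇒  (0, 1, -5/24, -5/8)
     R0 -= -1·R1  ⇒  (1, 0, -13/24, 3/8)
     R2 -= -2·R1  ⇒  (0, 0, -19/4, 3/4)
[3] R2 /= -19/4  ⇒  (0, 0, 1, -3/19)
     R0 -= -13/24·R2  ⇒  (1, 0, 0, 11/38)
     R1 -= -5/24·R2  ⇒  (0, 1, 0, -25/38)

pivot columns: 0, 1, 2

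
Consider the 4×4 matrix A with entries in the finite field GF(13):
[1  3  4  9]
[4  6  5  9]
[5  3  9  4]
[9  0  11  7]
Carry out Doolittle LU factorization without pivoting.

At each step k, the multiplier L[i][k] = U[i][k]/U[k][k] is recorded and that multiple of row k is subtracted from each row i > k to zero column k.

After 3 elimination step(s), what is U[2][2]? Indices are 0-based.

U[2][2] = 11

[col 0] pivot 1
  R1 -= 4*R0 → (0, 7, 2, 12)  (L[1][0] := 4)
  R2 -= 5*R0 → (0, 1, 2, 11)  (L[2][0] := 5)
  R3 -= 9*R0 → (0, 12, 1, 4)  (L[3][0] := 9)
[col 1] pivot 7
  R2 -= 2*R1 → (0, 0, 11, 0)  (L[2][1] := 2)
  R3 -= 11*R1 → (0, 0, 5, 2)  (L[3][1] := 11)
[col 2] pivot 11
  R3 -= 4*R2 → (0, 0, 0, 2)  (L[3][2] := 4)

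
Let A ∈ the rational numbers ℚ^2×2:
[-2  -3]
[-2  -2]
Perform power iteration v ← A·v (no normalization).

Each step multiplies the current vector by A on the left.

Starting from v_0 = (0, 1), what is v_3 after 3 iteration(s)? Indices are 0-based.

v_3 = (-54, -44)

v_0 = (0, 1).
v_1 = A·v_0 = (-3, -2).
v_2 = A·v_1 = (12, 10).
v_3 = A·v_2 = (-54, -44).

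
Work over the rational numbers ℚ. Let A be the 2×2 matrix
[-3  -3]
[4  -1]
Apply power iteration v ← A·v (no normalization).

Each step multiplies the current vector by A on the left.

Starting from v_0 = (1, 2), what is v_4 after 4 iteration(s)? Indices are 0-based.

v_0 = (1, 2).
v_1 = A·v_0 = (-9, 2).
v_2 = A·v_1 = (21, -38).
v_3 = A·v_2 = (51, 122).
v_4 = A·v_3 = (-519, 82).

v_4 = (-519, 82)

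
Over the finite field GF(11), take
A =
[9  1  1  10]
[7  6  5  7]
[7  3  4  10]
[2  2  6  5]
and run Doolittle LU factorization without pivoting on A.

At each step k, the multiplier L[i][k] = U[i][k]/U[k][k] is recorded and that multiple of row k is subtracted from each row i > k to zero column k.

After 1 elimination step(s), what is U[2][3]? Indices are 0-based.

k=0: U[0][0]=9
  eliminate (1,0): mult=2, new row 1: (0, 4, 3, 9); set L[1][0]=2
  eliminate (2,0): mult=2, new row 2: (0, 1, 2, 1); set L[2][0]=2
  eliminate (3,0): mult=10, new row 3: (0, 3, 7, 4); set L[3][0]=10

U[2][3] = 1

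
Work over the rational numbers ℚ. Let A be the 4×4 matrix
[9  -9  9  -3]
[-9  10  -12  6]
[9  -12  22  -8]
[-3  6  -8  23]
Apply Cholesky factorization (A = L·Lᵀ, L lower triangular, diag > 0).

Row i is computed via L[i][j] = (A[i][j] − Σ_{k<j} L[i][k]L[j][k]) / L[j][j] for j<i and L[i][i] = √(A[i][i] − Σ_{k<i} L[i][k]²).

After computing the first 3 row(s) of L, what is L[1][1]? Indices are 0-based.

L[1][1] = 1

Step 1: L[0][0] = √(9) = 3.
  L[1][0] = (-9) / L[0][0] = -3.
Step 2: L[1][1] = √(1) = 1.
  L[2][0] = (9) / L[0][0] = 3.
  L[2][1] = (-3) / L[1][1] = -3.
Step 3: L[2][2] = √(4) = 2.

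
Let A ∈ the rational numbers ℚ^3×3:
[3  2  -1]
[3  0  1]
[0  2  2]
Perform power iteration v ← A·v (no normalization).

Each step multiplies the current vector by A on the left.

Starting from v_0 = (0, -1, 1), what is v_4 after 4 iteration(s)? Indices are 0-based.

v_0 = (0, -1, 1).
v_1 = A·v_0 = (-3, 1, 0).
v_2 = A·v_1 = (-7, -9, 2).
v_3 = A·v_2 = (-41, -19, -14).
v_4 = A·v_3 = (-147, -137, -66).

v_4 = (-147, -137, -66)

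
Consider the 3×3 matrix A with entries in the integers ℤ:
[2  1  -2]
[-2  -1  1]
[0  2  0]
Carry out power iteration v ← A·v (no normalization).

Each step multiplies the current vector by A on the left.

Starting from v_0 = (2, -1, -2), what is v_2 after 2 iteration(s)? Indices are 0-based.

v_2 = (13, -11, -10)

v_0 = (2, -1, -2).
v_1 = A·v_0 = (7, -5, -2).
v_2 = A·v_1 = (13, -11, -10).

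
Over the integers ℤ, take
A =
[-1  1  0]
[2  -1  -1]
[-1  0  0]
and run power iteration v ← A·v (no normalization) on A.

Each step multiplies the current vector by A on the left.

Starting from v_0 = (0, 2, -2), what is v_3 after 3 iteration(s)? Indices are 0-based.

v_3 = (6, -6, 2)

v_0 = (0, 2, -2).
v_1 = A·v_0 = (2, 0, 0).
v_2 = A·v_1 = (-2, 4, -2).
v_3 = A·v_2 = (6, -6, 2).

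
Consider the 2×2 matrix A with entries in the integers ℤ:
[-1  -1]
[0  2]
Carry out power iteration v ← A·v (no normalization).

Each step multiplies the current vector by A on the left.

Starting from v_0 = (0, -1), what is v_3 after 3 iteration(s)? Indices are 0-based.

v_0 = (0, -1).
v_1 = A·v_0 = (1, -2).
v_2 = A·v_1 = (1, -4).
v_3 = A·v_2 = (3, -8).

v_3 = (3, -8)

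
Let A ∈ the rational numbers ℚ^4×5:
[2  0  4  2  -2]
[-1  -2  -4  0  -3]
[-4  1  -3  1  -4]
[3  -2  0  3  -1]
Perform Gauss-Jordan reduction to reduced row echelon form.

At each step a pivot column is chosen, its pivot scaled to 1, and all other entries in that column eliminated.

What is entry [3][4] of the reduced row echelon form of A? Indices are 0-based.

pivot(0,0)=2: scale R0 → (1, 0, 2, 1, -1)
  clear (1,0): R1 −= (-1)R0 → (0, -2, -2, 1, -4)
  clear (2,0): R2 −= (-4)R0 → (0, 1, 5, 5, -8)
  clear (3,0): R3 −= (3)R0 → (0, -2, -6, 0, 2)
pivot(1,1)=-2: scale R1 → (0, 1, 1, -1/2, 2)
  clear (2,1): R2 −= (1)R1 → (0, 0, 4, 11/2, -10)
  clear (3,1): R3 −= (-2)R1 → (0, 0, -4, -1, 6)
pivot(2,2)=4: scale R2 → (0, 0, 1, 11/8, -5/2)
  clear (0,2): R0 −= (2)R2 → (1, 0, 0, -7/4, 4)
  clear (1,2): R1 −= (1)R2 → (0, 1, 0, -15/8, 9/2)
  clear (3,2): R3 −= (-4)R2 → (0, 0, 0, 9/2, -4)
pivot(3,3)=9/2: scale R3 → (0, 0, 0, 1, -8/9)
  clear (0,3): R0 −= (-7/4)R3 → (1, 0, 0, 0, 22/9)
  clear (1,3): R1 −= (-15/8)R3 → (0, 1, 0, 0, 17/6)
  clear (2,3): R2 −= (11/8)R3 → (0, 0, 1, 0, -23/18)

M[3][4] = -8/9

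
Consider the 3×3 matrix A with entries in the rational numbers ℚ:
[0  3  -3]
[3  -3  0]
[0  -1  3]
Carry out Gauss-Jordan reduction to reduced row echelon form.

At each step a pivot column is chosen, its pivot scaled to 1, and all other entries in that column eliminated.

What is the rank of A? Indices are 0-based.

rank = 3

pivot(0,0): swap R0↔R1
pivot(0,0)=3: scale R0 → (1, -1, 0)
pivot(1,1)=3: scale R1 → (0, 1, -1)
  clear (0,1): R0 −= (-1)R1 → (1, 0, -1)
  clear (2,1): R2 −= (-1)R1 → (0, 0, 2)
pivot(2,2)=2: scale R2 → (0, 0, 1)
  clear (0,2): R0 −= (-1)R2 → (1, 0, 0)
  clear (1,2): R1 −= (-1)R2 → (0, 1, 0)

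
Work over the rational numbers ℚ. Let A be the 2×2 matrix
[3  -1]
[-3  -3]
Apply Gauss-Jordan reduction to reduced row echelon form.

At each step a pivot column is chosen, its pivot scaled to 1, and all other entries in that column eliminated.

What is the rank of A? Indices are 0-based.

rank = 2

[1] R0 /= 3  ⇒  (1, -1/3)
     R1 -= -3·R0  ⇒  (0, -4)
[2] R1 /= -4  ⇒  (0, 1)
     R0 -= -1/3·R1  ⇒  (1, 0)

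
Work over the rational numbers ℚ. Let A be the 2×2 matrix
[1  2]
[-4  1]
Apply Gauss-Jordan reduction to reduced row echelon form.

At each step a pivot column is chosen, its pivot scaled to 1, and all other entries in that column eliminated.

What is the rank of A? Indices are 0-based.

[1] R0 /= 1  ⇒  (1, 2)
     R1 -= -4·R0  ⇒  (0, 9)
[2] R1 /= 9  ⇒  (0, 1)
     R0 -= 2·R1  ⇒  (1, 0)

rank = 2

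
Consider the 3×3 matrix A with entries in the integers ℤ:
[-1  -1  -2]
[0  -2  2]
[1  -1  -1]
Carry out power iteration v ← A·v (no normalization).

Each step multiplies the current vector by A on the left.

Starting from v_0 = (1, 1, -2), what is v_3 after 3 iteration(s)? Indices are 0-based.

v_0 = (1, 1, -2).
v_1 = A·v_0 = (2, -6, 2).
v_2 = A·v_1 = (0, 16, 6).
v_3 = A·v_2 = (-28, -20, -22).

v_3 = (-28, -20, -22)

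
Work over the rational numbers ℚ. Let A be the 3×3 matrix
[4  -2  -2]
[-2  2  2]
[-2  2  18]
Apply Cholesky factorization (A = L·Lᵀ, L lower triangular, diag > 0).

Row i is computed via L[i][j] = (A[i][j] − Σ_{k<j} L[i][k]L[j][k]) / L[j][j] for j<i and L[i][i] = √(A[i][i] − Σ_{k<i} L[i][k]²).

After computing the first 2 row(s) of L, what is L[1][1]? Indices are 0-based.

Step 1: L[0][0] = √(4) = 2.
  L[1][0] = (-2) / L[0][0] = -1.
Step 2: L[1][1] = √(1) = 1.

L[1][1] = 1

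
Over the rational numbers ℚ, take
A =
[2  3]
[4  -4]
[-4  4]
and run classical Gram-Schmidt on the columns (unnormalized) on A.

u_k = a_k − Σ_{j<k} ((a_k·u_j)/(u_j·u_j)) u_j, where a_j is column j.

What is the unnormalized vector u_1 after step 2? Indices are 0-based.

u_1 = (40/9, -10/9, 10/9)

Step 1: u_0 = a_0 = (2, 4, -4).
Step 2: u_1 = a_1 − (-13/18)·u_0 = (40/9, -10/9, 10/9).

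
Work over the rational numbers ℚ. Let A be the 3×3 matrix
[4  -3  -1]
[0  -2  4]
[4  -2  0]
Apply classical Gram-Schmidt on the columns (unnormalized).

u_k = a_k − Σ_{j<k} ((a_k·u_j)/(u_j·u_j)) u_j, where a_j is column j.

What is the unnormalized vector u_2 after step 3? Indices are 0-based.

Step 1: u_0 = a_0 = (4, 0, 4).
Step 2: u_1 = a_1 − (-5/8)·u_0 = (-1/2, -2, 1/2).
Step 3: u_2 = a_2 − (-1/8)·u_0 − (-5/3)·u_1 = (-4/3, 2/3, 4/3).

u_2 = (-4/3, 2/3, 4/3)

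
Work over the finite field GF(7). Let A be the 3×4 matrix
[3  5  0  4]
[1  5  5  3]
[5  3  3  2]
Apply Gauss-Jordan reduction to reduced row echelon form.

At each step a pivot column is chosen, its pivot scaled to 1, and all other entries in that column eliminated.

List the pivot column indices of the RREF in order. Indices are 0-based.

pivot columns: 0, 1, 2

step 1: normalize row 0 (÷3) = (1, 4, 0, 6)
  row 1: subtract 1×row0 = (0, 1, 5, 4)
  row 2: subtract 5×row0 = (0, 4, 3, 0)
step 2: normalize row 1 (÷1) = (0, 1, 5, 4)
  row 0: subtract 4×row1 = (1, 0, 1, 4)
  row 2: subtract 4×row1 = (0, 0, 4, 5)
step 3: normalize row 2 (÷4) = (0, 0, 1, 3)
  row 0: subtract 1×row2 = (1, 0, 0, 1)
  row 1: subtract 5×row2 = (0, 1, 0, 3)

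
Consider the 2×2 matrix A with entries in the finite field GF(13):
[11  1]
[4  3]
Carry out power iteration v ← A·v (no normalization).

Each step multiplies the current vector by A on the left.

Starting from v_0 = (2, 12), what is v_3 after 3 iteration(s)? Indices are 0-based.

v_3 = (4, 6)

v_0 = (2, 12).
v_1 = A·v_0 = (8, 5).
v_2 = A·v_1 = (2, 8).
v_3 = A·v_2 = (4, 6).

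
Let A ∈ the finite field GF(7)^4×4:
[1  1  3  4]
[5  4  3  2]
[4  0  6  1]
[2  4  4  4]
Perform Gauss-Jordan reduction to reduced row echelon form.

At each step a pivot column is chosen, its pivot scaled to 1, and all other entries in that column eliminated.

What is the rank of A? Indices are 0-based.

rank = 4

pivot(0,0)=1: scale R0 → (1, 1, 3, 4)
  clear (1,0): R1 −= (5)R0 → (0, 6, 2, 3)
  clear (2,0): R2 −= (4)R0 → (0, 3, 1, 6)
  clear (3,0): R3 −= (2)R0 → (0, 2, 5, 3)
pivot(1,1)=6: scale R1 → (0, 1, 5, 4)
  clear (0,1): R0 −= (1)R1 → (1, 0, 5, 0)
  clear (2,1): R2 −= (3)R1 → (0, 0, 0, 1)
  clear (3,1): R3 −= (2)R1 → (0, 0, 2, 2)
pivot(2,2): swap R2↔R3
pivot(2,2)=2: scale R2 → (0, 0, 1, 1)
  clear (0,2): R0 −= (5)R2 → (1, 0, 0, 2)
  clear (1,2): R1 −= (5)R2 → (0, 1, 0, 6)
pivot(3,3)=1: scale R3 → (0, 0, 0, 1)
  clear (0,3): R0 −= (2)R3 → (1, 0, 0, 0)
  clear (1,3): R1 −= (6)R3 → (0, 1, 0, 0)
  clear (2,3): R2 −= (1)R3 → (0, 0, 1, 0)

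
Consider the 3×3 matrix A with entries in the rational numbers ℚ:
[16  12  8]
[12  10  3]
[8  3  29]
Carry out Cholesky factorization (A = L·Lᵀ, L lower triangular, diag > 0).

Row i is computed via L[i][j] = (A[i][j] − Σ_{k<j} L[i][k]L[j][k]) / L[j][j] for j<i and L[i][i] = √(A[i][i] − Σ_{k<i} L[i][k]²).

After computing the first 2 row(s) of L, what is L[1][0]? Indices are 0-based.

L[1][0] = 3

Step 1: L[0][0] = √(16) = 4.
  L[1][0] = (12) / L[0][0] = 3.
Step 2: L[1][1] = √(1) = 1.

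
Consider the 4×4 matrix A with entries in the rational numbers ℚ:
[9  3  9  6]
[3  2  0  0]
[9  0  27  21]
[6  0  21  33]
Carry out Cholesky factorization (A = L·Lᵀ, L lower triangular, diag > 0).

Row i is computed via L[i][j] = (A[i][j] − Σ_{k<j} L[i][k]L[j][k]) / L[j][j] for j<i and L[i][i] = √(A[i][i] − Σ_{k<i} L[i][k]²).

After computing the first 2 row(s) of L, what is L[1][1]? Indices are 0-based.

L[1][1] = 1

Step 1: L[0][0] = √(9) = 3.
  L[1][0] = (3) / L[0][0] = 1.
Step 2: L[1][1] = √(1) = 1.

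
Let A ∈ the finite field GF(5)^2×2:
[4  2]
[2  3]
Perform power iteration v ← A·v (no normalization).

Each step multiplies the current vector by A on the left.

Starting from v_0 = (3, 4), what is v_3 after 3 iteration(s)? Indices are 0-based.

v_0 = (3, 4).
v_1 = A·v_0 = (0, 3).
v_2 = A·v_1 = (1, 4).
v_3 = A·v_2 = (2, 4).

v_3 = (2, 4)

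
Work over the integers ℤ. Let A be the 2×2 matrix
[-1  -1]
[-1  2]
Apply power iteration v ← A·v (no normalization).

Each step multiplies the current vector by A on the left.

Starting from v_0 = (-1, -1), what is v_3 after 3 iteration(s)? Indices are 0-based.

v_0 = (-1, -1).
v_1 = A·v_0 = (2, -1).
v_2 = A·v_1 = (-1, -4).
v_3 = A·v_2 = (5, -7).

v_3 = (5, -7)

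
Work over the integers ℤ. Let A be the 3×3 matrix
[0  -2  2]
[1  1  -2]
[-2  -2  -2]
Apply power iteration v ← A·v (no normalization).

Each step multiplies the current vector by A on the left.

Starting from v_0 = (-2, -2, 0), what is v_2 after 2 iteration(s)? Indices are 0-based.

v_0 = (-2, -2, 0).
v_1 = A·v_0 = (4, -4, 8).
v_2 = A·v_1 = (24, -16, -16).

v_2 = (24, -16, -16)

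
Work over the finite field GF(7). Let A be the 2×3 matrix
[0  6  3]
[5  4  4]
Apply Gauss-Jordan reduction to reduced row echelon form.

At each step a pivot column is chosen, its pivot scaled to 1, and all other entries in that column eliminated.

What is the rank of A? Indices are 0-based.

rank = 2

[1] R0 <-> R1
[1] R0 /= 5  ⇒  (1, 5, 5)
[2] R1 /= 6  ⇒  (0, 1, 4)
     R0 -= 5·R1  ⇒  (1, 0, 6)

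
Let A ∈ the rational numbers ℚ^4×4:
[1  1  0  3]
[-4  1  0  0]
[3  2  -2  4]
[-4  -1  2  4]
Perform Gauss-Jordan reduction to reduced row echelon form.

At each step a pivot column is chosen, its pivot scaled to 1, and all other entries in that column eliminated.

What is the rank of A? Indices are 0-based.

rank = 4

pivot(0,0)=1: scale R0 → (1, 1, 0, 3)
  clear (1,0): R1 −= (-4)R0 → (0, 5, 0, 12)
  clear (2,0): R2 −= (3)R0 → (0, -1, -2, -5)
  clear (3,0): R3 −= (-4)R0 → (0, 3, 2, 16)
pivot(1,1)=5: scale R1 → (0, 1, 0, 12/5)
  clear (0,1): R0 −= (1)R1 → (1, 0, 0, 3/5)
  clear (2,1): R2 −= (-1)R1 → (0, 0, -2, -13/5)
  clear (3,1): R3 −= (3)R1 → (0, 0, 2, 44/5)
pivot(2,2)=-2: scale R2 → (0, 0, 1, 13/10)
  clear (3,2): R3 −= (2)R2 → (0, 0, 0, 31/5)
pivot(3,3)=31/5: scale R3 → (0, 0, 0, 1)
  clear (0,3): R0 −= (3/5)R3 → (1, 0, 0, 0)
  clear (1,3): R1 −= (12/5)R3 → (0, 1, 0, 0)
  clear (2,3): R2 −= (13/10)R3 → (0, 0, 1, 0)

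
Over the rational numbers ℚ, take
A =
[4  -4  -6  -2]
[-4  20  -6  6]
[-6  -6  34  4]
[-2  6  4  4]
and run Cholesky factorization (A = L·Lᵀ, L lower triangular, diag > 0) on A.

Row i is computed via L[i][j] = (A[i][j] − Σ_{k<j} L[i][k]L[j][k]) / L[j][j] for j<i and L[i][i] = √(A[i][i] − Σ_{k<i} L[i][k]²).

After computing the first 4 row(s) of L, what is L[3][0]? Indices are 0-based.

Step 1: L[0][0] = √(4) = 2.
  L[1][0] = (-4) / L[0][0] = -2.
Step 2: L[1][1] = √(16) = 4.
  L[2][0] = (-6) / L[0][0] = -3.
  L[2][1] = (-12) / L[1][1] = -3.
Step 3: L[2][2] = √(16) = 4.
  L[3][0] = (-2) / L[0][0] = -1.
  L[3][1] = (4) / L[1][1] = 1.
  L[3][2] = (4) / L[2][2] = 1.
Step 4: L[3][3] = √(1) = 1.

L[3][0] = -1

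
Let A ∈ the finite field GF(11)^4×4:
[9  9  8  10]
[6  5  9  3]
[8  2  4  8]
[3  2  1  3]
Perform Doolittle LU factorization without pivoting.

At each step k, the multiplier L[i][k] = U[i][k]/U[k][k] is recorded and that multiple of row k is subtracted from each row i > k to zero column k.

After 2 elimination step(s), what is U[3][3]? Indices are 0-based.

U[3][3] = 7

Step 1: pivot at (0,0) is 9.
  row1 ← row1 − (8)·row0  ⇒  L[1][0]=8, U row1=(0, 10, 0, 0)
  row2 ← row2 − (7)·row0  ⇒  L[2][0]=7, U row2=(0, 5, 3, 4)
  row3 ← row3 − (4)·row0  ⇒  L[3][0]=4, U row3=(0, 10, 2, 7)
Step 2: pivot at (1,1) is 10.
  row2 ← row2 − (6)·row1  ⇒  L[2][1]=6, U row2=(0, 0, 3, 4)
  row3 ← row3 − (1)·row1  ⇒  L[3][1]=1, U row3=(0, 0, 2, 7)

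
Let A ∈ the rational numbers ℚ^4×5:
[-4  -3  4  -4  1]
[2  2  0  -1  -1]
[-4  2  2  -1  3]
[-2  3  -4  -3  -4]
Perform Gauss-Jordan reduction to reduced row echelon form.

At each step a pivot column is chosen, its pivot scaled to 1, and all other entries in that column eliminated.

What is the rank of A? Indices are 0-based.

rank = 4

step 1: normalize row 0 (÷-4) = (1, 3/4, -1, 1, -1/4)
  row 1: subtract 2×row0 = (0, 1/2, 2, -3, -1/2)
  row 2: subtract -4×row0 = (0, 5, -2, 3, 2)
  row 3: subtract -2×row0 = (0, 9/2, -6, -1, -9/2)
step 2: normalize row 1 (÷1/2) = (0, 1, 4, -6, -1)
  row 0: subtract 3/4×row1 = (1, 0, -4, 11/2, 1/2)
  row 2: subtract 5×row1 = (0, 0, -22, 33, 7)
  row 3: subtract 9/2×row1 = (0, 0, -24, 26, 0)
step 3: normalize row 2 (÷-22) = (0, 0, 1, -3/2, -7/22)
  row 0: subtract -4×row2 = (1, 0, 0, -1/2, -17/22)
  row 1: subtract 4×row2 = (0, 1, 0, 0, 3/11)
  row 3: subtract -24×row2 = (0, 0, 0, -10, -84/11)
step 4: normalize row 3 (÷-10) = (0, 0, 0, 1, 42/55)
  row 0: subtract -1/2×row3 = (1, 0, 0, 0, -43/110)
  row 2: subtract -3/2×row3 = (0, 0, 1, 0, 91/110)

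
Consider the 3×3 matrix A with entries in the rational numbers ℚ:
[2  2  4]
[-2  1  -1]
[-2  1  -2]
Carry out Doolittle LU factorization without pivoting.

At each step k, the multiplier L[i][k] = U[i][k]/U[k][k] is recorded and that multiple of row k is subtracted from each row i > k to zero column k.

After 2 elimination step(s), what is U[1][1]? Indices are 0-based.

Step 1: pivot at (0,0) is 2.
  row1 ← row1 − (-1)·row0  ⇒  L[1][0]=-1, U row1=(0, 3, 3)
  row2 ← row2 − (-1)·row0  ⇒  L[2][0]=-1, U row2=(0, 3, 2)
Step 2: pivot at (1,1) is 3.
  row2 ← row2 − (1)·row1  ⇒  L[2][1]=1, U row2=(0, 0, -1)

U[1][1] = 3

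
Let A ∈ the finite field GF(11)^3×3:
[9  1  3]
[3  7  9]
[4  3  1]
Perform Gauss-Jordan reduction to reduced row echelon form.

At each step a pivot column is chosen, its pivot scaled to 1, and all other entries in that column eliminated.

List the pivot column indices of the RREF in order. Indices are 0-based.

pivot(0,0)=9: scale R0 → (1, 5, 4)
  clear (1,0): R1 −= (3)R0 → (0, 3, 8)
  clear (2,0): R2 −= (4)R0 → (0, 5, 7)
pivot(1,1)=3: scale R1 → (0, 1, 10)
  clear (0,1): R0 −= (5)R1 → (1, 0, 9)
  clear (2,1): R2 −= (5)R1 → (0, 0, 1)
pivot(2,2)=1: scale R2 → (0, 0, 1)
  clear (0,2): R0 −= (9)R2 → (1, 0, 0)
  clear (1,2): R1 −= (10)R2 → (0, 1, 0)

pivot columns: 0, 1, 2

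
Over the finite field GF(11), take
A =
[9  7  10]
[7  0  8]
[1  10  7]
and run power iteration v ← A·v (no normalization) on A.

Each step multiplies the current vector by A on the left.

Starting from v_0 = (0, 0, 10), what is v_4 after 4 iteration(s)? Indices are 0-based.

v_0 = (0, 0, 10).
v_1 = A·v_0 = (1, 3, 4).
v_2 = A·v_1 = (4, 6, 4).
v_3 = A·v_2 = (8, 5, 4).
v_4 = A·v_3 = (4, 0, 9).

v_4 = (4, 0, 9)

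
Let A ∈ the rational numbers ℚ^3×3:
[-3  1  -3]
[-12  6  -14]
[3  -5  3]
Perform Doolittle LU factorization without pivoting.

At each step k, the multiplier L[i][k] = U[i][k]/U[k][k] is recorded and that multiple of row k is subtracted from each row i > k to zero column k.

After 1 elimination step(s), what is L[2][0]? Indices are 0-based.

L[2][0] = -1

k=0: U[0][0]=-3
  eliminate (1,0): mult=4, new row 1: (0, 2, -2); set L[1][0]=4
  eliminate (2,0): mult=-1, new row 2: (0, -4, 0); set L[2][0]=-1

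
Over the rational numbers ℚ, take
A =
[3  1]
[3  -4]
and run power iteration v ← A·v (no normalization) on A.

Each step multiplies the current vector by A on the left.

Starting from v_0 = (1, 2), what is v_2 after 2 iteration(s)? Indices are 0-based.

v_2 = (10, 35)

v_0 = (1, 2).
v_1 = A·v_0 = (5, -5).
v_2 = A·v_1 = (10, 35).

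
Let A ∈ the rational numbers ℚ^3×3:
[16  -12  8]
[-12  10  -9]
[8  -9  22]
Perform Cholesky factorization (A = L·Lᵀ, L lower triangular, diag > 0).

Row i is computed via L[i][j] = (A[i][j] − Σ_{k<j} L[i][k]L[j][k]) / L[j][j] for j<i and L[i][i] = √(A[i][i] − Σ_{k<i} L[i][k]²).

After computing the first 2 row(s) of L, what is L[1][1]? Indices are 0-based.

L[1][1] = 1

Step 1: L[0][0] = √(16) = 4.
  L[1][0] = (-12) / L[0][0] = -3.
Step 2: L[1][1] = √(1) = 1.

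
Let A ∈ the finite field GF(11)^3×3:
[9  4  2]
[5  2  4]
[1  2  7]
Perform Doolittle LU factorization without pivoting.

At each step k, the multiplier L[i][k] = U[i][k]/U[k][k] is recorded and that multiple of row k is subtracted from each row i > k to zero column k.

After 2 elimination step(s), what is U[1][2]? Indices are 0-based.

[col 0] pivot 9
  R1 -= 3*R0 → (0, 1, 9)  (L[1][0] := 3)
  R2 -= 5*R0 → (0, 4, 8)  (L[2][0] := 5)
[col 1] pivot 1
  R2 -= 4*R1 → (0, 0, 5)  (L[2][1] := 4)

U[1][2] = 9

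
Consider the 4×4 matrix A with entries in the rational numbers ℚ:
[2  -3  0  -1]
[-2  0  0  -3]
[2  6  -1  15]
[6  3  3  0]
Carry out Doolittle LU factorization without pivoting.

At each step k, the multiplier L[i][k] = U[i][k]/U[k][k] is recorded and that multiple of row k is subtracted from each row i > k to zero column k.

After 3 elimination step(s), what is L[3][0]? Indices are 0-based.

L[3][0] = 3

Step 1: pivot at (0,0) is 2.
  row1 ← row1 − (-1)·row0  ⇒  L[1][0]=-1, U row1=(0, -3, 0, -4)
  row2 ← row2 − (1)·row0  ⇒  L[2][0]=1, U row2=(0, 9, -1, 16)
  row3 ← row3 − (3)·row0  ⇒  L[3][0]=3, U row3=(0, 12, 3, 3)
Step 2: pivot at (1,1) is -3.
  row2 ← row2 − (-3)·row1  ⇒  L[2][1]=-3, U row2=(0, 0, -1, 4)
  row3 ← row3 − (-4)·row1  ⇒  L[3][1]=-4, U row3=(0, 0, 3, -13)
Step 3: pivot at (2,2) is -1.
  row3 ← row3 − (-3)·row2  ⇒  L[3][2]=-3, U row3=(0, 0, 0, -1)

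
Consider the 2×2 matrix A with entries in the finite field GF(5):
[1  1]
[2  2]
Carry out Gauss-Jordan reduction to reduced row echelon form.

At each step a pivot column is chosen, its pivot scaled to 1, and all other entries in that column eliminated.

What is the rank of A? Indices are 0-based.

rank = 1

[1] R0 /= 1  ⇒  (1, 1)
     R1 -= 2·R0  ⇒  (0, 0)
column 1 empty below row 1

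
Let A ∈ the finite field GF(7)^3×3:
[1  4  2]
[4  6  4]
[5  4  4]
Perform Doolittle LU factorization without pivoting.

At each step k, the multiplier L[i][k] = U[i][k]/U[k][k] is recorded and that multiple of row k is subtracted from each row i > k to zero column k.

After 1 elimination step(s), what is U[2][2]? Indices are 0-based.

U[2][2] = 1

Step 1: pivot at (0,0) is 1.
  row1 ← row1 − (4)·row0  ⇒  L[1][0]=4, U row1=(0, 4, 3)
  row2 ← row2 − (5)·row0  ⇒  L[2][0]=5, U row2=(0, 5, 1)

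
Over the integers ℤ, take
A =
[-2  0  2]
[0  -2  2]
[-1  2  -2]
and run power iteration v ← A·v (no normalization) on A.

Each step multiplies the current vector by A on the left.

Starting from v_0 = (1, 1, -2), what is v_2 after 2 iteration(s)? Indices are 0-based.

v_0 = (1, 1, -2).
v_1 = A·v_0 = (-6, -6, 5).
v_2 = A·v_1 = (22, 22, -16).

v_2 = (22, 22, -16)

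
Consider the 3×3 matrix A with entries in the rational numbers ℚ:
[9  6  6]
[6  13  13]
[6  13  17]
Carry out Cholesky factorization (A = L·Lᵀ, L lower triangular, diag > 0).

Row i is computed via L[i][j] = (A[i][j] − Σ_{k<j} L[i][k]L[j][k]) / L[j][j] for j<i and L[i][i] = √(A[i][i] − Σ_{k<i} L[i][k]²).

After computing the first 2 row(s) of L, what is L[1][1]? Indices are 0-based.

L[1][1] = 3

Step 1: L[0][0] = √(9) = 3.
  L[1][0] = (6) / L[0][0] = 2.
Step 2: L[1][1] = √(9) = 3.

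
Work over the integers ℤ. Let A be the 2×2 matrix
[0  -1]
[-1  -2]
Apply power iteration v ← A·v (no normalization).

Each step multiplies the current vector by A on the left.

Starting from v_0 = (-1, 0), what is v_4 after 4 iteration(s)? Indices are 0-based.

v_0 = (-1, 0).
v_1 = A·v_0 = (0, 1).
v_2 = A·v_1 = (-1, -2).
v_3 = A·v_2 = (2, 5).
v_4 = A·v_3 = (-5, -12).

v_4 = (-5, -12)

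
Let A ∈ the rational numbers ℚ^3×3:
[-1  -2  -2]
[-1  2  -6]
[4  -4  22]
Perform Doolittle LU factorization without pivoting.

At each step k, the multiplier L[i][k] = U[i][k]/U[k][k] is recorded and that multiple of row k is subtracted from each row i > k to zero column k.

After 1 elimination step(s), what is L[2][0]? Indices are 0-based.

Step 1: pivot at (0,0) is -1.
  row1 ← row1 − (1)·row0  ⇒  L[1][0]=1, U row1=(0, 4, -4)
  row2 ← row2 − (-4)·row0  ⇒  L[2][0]=-4, U row2=(0, -12, 14)

L[2][0] = -4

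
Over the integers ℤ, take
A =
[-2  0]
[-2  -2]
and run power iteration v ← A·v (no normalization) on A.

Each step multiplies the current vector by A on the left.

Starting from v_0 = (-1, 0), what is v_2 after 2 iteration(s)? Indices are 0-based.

v_0 = (-1, 0).
v_1 = A·v_0 = (2, 2).
v_2 = A·v_1 = (-4, -8).

v_2 = (-4, -8)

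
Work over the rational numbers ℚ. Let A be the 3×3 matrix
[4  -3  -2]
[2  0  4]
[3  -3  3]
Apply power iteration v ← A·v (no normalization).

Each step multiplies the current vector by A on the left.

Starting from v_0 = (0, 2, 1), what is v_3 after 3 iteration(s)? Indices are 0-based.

v_3 = (22, -256, -165)

v_0 = (0, 2, 1).
v_1 = A·v_0 = (-8, 4, -3).
v_2 = A·v_1 = (-38, -28, -45).
v_3 = A·v_2 = (22, -256, -165).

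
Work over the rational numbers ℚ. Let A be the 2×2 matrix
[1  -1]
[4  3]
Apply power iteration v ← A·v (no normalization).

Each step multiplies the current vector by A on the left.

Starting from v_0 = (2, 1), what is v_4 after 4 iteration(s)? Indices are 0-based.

v_0 = (2, 1).
v_1 = A·v_0 = (1, 11).
v_2 = A·v_1 = (-10, 37).
v_3 = A·v_2 = (-47, 71).
v_4 = A·v_3 = (-118, 25).

v_4 = (-118, 25)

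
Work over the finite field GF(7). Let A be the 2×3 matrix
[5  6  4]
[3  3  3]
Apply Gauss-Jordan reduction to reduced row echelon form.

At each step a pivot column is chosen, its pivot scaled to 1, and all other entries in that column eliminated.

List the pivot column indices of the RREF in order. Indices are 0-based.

pivot(0,0)=5: scale R0 → (1, 4, 5)
  clear (1,0): R1 −= (3)R0 → (0, 5, 2)
pivot(1,1)=5: scale R1 → (0, 1, 6)
  clear (0,1): R0 −= (4)R1 → (1, 0, 2)

pivot columns: 0, 1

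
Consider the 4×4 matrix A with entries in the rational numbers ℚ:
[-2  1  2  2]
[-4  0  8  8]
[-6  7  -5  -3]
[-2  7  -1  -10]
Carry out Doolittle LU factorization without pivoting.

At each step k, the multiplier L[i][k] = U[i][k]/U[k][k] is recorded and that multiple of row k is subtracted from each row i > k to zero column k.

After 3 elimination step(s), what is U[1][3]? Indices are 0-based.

U[1][3] = 4

[col 0] pivot -2
  R1 -= 2*R0 → (0, -2, 4, 4)  (L[1][0] := 2)
  R2 -= 3*R0 → (0, 4, -11, -9)  (L[2][0] := 3)
  R3 -= 1*R0 → (0, 6, -3, -12)  (L[3][0] := 1)
[col 1] pivot -2
  R2 -= -2*R1 → (0, 0, -3, -1)  (L[2][1] := -2)
  R3 -= -3*R1 → (0, 0, 9, 0)  (L[3][1] := -3)
[col 2] pivot -3
  R3 -= -3*R2 → (0, 0, 0, -3)  (L[3][2] := -3)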